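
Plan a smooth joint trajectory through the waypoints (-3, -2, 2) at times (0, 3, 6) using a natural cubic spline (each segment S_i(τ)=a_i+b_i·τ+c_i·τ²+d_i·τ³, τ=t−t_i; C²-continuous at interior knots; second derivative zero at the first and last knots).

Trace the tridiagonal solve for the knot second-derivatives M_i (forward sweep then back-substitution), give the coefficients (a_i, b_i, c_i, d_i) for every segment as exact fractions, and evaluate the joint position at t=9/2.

Δ: Δ0=1/3, Δ1=4/3
row 1: diag=12, rhs=6; c'=1/4, d'=1/2
back: M1=1/2
M: M0=0, M1=1/2, M2=0
seg 0: a=-3, c=M0/2=0, d=(M1−M0)/(6·3)=1/36, b=Δ0−h0·(2M0+M1)/6=1/12
seg 1: a=-2, c=M1/2=1/4, d=(M2−M1)/(6·3)=-1/36, b=Δ1−h1·(2M1+M2)/6=5/6
t_q=9/2 → seg 1, τ=3/2; S=-2+5/6·τ+1/4·τ²+-1/36·τ³=-9/32

  seg 0: a=-3 b=1/12 c=0 d=1/36
  seg 1: a=-2 b=5/6 c=1/4 d=-1/36
S(9/2) = -9/32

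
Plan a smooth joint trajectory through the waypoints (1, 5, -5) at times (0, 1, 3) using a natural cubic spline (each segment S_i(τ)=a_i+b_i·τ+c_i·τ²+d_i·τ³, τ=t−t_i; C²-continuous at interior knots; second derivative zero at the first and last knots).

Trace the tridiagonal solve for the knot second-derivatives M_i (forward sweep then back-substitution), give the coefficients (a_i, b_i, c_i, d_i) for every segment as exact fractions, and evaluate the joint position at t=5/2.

Δ: Δ0=4, Δ1=-5
row 1: diag=6, rhs=-54; c'=1/3, d'=-9
back: M1=-9
M: M0=0, M1=-9, M2=0
seg 0: a=1, c=M0/2=0, d=(M1−M0)/(6·1)=-3/2, b=Δ0−h0·(2M0+M1)/6=11/2
seg 1: a=5, c=M1/2=-9/2, d=(M2−M1)/(6·2)=3/4, b=Δ1−h1·(2M1+M2)/6=1
t_q=5/2 → seg 1, τ=3/2; S=5+1·τ+-9/2·τ²+3/4·τ³=-35/32

  seg 0: a=1 b=11/2 c=0 d=-3/2
  seg 1: a=5 b=1 c=-9/2 d=3/4
S(5/2) = -35/32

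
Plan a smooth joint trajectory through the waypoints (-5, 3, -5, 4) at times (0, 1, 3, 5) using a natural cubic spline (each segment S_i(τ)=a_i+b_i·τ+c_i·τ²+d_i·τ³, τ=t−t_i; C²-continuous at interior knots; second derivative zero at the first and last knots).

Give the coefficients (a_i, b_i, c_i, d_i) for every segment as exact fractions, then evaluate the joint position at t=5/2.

Δ: Δ0=8, Δ1=-4, Δ2=9/2
row 1: diag=6, rhs=-72; c'=1/3, d'=-12
row 2: denom=8−2·1/3=22/3; d'=(51−2·-12)/(22/3)=225/22
back: M2=225/22
back: M1=-12−1/3·225/22=-339/22
M: M0=0, M1=-339/22, M2=225/22, M3=0
seg 0: a=-5, c=M0/2=0, d=(M1−M0)/(6·1)=-113/44, b=Δ0−h0·(2M0+M1)/6=465/44
seg 1: a=3, c=M1/2=-339/44, d=(M2−M1)/(6·2)=47/22, b=Δ1−h1·(2M1+M2)/6=63/22
seg 2: a=-5, c=M2/2=225/44, d=(M3−M2)/(6·2)=-75/88, b=Δ2−h2·(2M2+M3)/6=-51/22
t_q=5/2 → seg 1, τ=3/2; S=3+63/22·τ+-339/44·τ²+47/22·τ³=-249/88

  seg 0: a=-5 b=465/44 c=0 d=-113/44
  seg 1: a=3 b=63/22 c=-339/44 d=47/22
  seg 2: a=-5 b=-51/22 c=225/44 d=-75/88
S(5/2) = -249/88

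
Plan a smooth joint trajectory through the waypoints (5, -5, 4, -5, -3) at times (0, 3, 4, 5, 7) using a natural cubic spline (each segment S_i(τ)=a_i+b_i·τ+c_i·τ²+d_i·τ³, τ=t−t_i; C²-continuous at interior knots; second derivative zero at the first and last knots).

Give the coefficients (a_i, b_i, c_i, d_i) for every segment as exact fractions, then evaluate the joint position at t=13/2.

Δ: Δ0=-10/3, Δ1=9, Δ2=-9, Δ3=1
row 1: diag=8, rhs=74; c'=1/8, d'=37/4
row 2: denom=4−1·1/8=31/8; d'=(-108−1·37/4)/(31/8)=-938/31
row 3: denom=6−1·8/31=178/31; d'=(60−1·-938/31)/(178/31)=1399/89
back: M3=1399/89
back: M2=-938/31−8/31·1399/89=-3054/89
back: M1=37/4−1/8·-3054/89=1205/89
M: M0=0, M1=1205/89, M2=-3054/89, M3=1399/89, M4=0
seg 0: a=5, c=M0/2=0, d=(M1−M0)/(6·3)=1205/1602, b=Δ0−h0·(2M0+M1)/6=-5395/534
seg 1: a=-5, c=M1/2=1205/178, d=(M2−M1)/(6·1)=-4259/534, b=Δ1−h1·(2M1+M2)/6=2725/267
seg 2: a=4, c=M2/2=-1527/89, d=(M3−M2)/(6·1)=4453/534, b=Δ2−h2·(2M2+M3)/6=-97/534
seg 3: a=-5, c=M3/2=1399/178, d=(M4−M3)/(6·2)=-1399/1068, b=Δ3−h3·(2M3+M4)/6=-2531/267
t_q=13/2 → seg 3, τ=3/2; S=-5+-2531/267·τ+1399/178·τ²+-1399/1068·τ³=-16963/2848

  seg 0: a=5 b=-5395/534 c=0 d=1205/1602
  seg 1: a=-5 b=2725/267 c=1205/178 d=-4259/534
  seg 2: a=4 b=-97/534 c=-1527/89 d=4453/534
  seg 3: a=-5 b=-2531/267 c=1399/178 d=-1399/1068
S(13/2) = -16963/2848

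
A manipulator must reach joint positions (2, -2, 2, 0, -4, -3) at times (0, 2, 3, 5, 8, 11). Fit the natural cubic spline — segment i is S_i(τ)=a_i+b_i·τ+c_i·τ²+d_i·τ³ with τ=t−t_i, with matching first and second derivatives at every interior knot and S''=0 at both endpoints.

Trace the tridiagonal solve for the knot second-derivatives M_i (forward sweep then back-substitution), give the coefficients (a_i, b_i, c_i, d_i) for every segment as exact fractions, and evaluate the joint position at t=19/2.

Δ: Δ0=-2, Δ1=4, Δ2=-1, Δ3=-4/3, Δ4=1/3
row 1: diag=6, rhs=36; c'=1/6, d'=6
row 2: denom=6−1·1/6=35/6; d'=(-30−1·6)/(35/6)=-216/35
row 3: denom=10−2·12/35=326/35; d'=(-2−2·-216/35)/(326/35)=181/163
row 4: denom=12−3·105/326=3597/326; d'=(10−3·181/163)/(3597/326)=2174/3597
back: M4=2174/3597
back: M3=181/163−105/326·2174/3597=1098/1199
back: M2=-216/35−12/35·1098/1199=-7776/1199
back: M1=6−1/6·-7776/1199=8490/1199
M: M0=0, M1=8490/1199, M2=-7776/1199, M3=1098/1199, M4=2174/3597, M5=0
seg 0: a=2, c=M0/2=0, d=(M1−M0)/(6·2)=1415/2398, b=Δ0−h0·(2M0+M1)/6=-5228/1199
seg 1: a=-2, c=M1/2=4245/1199, d=(M2−M1)/(6·1)=-2711/1199, b=Δ1−h1·(2M1+M2)/6=3262/1199
seg 2: a=2, c=M2/2=-3888/1199, d=(M3−M2)/(6·2)=1479/2398, b=Δ2−h2·(2M2+M3)/6=329/109
seg 3: a=0, c=M3/2=549/1199, d=(M4−M3)/(6·3)=-560/32373, b=Δ3−h3·(2M3+M4)/6=-3059/1199
seg 4: a=-4, c=M4/2=1087/3597, d=(M5−M4)/(6·3)=-1087/32373, b=Δ4−h4·(2M4+M5)/6=-325/1199
t_q=19/2 → seg 4, τ=3/2; S=-4+-325/1199·τ+1087/3597·τ²+-1087/32373·τ³=-36833/9592

  seg 0: a=2 b=-5228/1199 c=0 d=1415/2398
  seg 1: a=-2 b=3262/1199 c=4245/1199 d=-2711/1199
  seg 2: a=2 b=329/109 c=-3888/1199 d=1479/2398
  seg 3: a=0 b=-3059/1199 c=549/1199 d=-560/32373
  seg 4: a=-4 b=-325/1199 c=1087/3597 d=-1087/32373
S(19/2) = -36833/9592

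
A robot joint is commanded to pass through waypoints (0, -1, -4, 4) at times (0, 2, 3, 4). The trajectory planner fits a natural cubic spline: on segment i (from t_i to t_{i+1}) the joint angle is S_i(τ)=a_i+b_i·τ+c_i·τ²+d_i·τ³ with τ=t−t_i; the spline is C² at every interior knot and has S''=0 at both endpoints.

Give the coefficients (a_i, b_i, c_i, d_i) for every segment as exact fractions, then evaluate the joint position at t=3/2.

Δ: Δ0=-1/2, Δ1=-3, Δ2=8
row 1: diag=6, rhs=-15; c'=1/6, d'=-5/2
row 2: denom=4−1·1/6=23/6; d'=(66−1·-5/2)/(23/6)=411/23
back: M2=411/23
back: M1=-5/2−1/6·411/23=-126/23
M: M0=0, M1=-126/23, M2=411/23, M3=0
seg 0: a=0, c=M0/2=0, d=(M1−M0)/(6·2)=-21/46, b=Δ0−h0·(2M0+M1)/6=61/46
seg 1: a=-1, c=M1/2=-63/23, d=(M2−M1)/(6·1)=179/46, b=Δ1−h1·(2M1+M2)/6=-191/46
seg 2: a=-4, c=M2/2=411/46, d=(M3−M2)/(6·1)=-137/46, b=Δ2−h2·(2M2+M3)/6=47/23
t_q=3/2 → seg 0, τ=3/2; S=0+61/46·τ+0·τ²+-21/46·τ³=165/368

  seg 0: a=0 b=61/46 c=0 d=-21/46
  seg 1: a=-1 b=-191/46 c=-63/23 d=179/46
  seg 2: a=-4 b=47/23 c=411/46 d=-137/46
S(3/2) = 165/368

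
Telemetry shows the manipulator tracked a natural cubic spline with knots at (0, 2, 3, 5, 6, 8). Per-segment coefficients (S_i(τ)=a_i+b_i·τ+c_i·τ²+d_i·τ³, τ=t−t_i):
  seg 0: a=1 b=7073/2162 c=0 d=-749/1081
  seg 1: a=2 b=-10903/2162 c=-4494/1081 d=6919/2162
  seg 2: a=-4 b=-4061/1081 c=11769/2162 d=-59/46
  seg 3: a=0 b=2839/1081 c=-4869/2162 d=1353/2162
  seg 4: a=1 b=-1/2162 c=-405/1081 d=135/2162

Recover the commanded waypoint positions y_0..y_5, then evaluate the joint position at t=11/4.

y_0=1 y_1=2 y_2=-4 y_3=0 y_4=1 y_5=0
S(11/4) = -383363/138368

y_0 = S_0(0) = a_0 = 1
y_1 = S_1(0) = a_1 = 2
y_2 = S_2(0) = a_2 = -4
y_3 = S_3(0) = a_3 = 0
y_4 = S_4(0) = a_4 = 1
y_5 = S_4(2) = 0
t_q=11/4 is in segment 1 (τ=3/4); S_1(τ)=-383363/138368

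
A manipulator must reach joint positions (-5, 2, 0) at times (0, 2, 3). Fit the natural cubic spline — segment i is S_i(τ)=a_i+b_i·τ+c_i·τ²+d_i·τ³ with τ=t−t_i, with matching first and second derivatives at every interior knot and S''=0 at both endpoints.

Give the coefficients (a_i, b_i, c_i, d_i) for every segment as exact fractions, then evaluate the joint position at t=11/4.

  seg 0: a=-5 b=16/3 c=0 d=-11/24
  seg 1: a=2 b=-1/6 c=-11/4 d=11/12
S(11/4) = 183/256

Δ: Δ0=7/2, Δ1=-2
row 1: diag=6, rhs=-33; c'=1/6, d'=-11/2
back: M1=-11/2
M: M0=0, M1=-11/2, M2=0
seg 0: a=-5, c=M0/2=0, d=(M1−M0)/(6·2)=-11/24, b=Δ0−h0·(2M0+M1)/6=16/3
seg 1: a=2, c=M1/2=-11/4, d=(M2−M1)/(6·1)=11/12, b=Δ1−h1·(2M1+M2)/6=-1/6
t_q=11/4 → seg 1, τ=3/4; S=2+-1/6·τ+-11/4·τ²+11/12·τ³=183/256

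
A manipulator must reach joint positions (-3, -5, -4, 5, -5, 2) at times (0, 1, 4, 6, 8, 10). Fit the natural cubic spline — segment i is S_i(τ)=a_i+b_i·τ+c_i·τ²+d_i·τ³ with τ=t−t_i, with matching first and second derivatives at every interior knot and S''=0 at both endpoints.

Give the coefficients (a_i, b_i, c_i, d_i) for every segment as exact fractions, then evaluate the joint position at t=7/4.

  seg 0: a=-3 b=-463/231 c=0 d=1/231
  seg 1: a=-5 b=-460/231 c=1/77 d=16/63
  seg 2: a=-4 b=1142/231 c=177/77 d=-2329/1848
  seg 3: a=5 b=-65/66 c=-1621/308 d=376/231
  seg 4: a=-5 b=-1157/462 c=1387/308 d=-1387/1848
S(7/4) = -7859/1232

Δ: Δ0=-2, Δ1=1/3, Δ2=9/2, Δ3=-5, Δ4=7/2
row 1: diag=8, rhs=14; c'=3/8, d'=7/4
row 2: denom=10−3·3/8=71/8; d'=(25−3·7/4)/(71/8)=158/71
row 3: denom=8−2·16/71=536/71; d'=(-57−2·158/71)/(536/71)=-4363/536
row 4: denom=8−2·71/268=1001/134; d'=(51−2·-4363/536)/(1001/134)=1387/154
back: M4=1387/154
back: M3=-4363/536−71/268·1387/154=-1621/154
back: M2=158/71−16/71·-1621/154=354/77
back: M1=7/4−3/8·354/77=2/77
M: M0=0, M1=2/77, M2=354/77, M3=-1621/154, M4=1387/154, M5=0
seg 0: a=-3, c=M0/2=0, d=(M1−M0)/(6·1)=1/231, b=Δ0−h0·(2M0+M1)/6=-463/231
seg 1: a=-5, c=M1/2=1/77, d=(M2−M1)/(6·3)=16/63, b=Δ1−h1·(2M1+M2)/6=-460/231
seg 2: a=-4, c=M2/2=177/77, d=(M3−M2)/(6·2)=-2329/1848, b=Δ2−h2·(2M2+M3)/6=1142/231
seg 3: a=5, c=M3/2=-1621/308, d=(M4−M3)/(6·2)=376/231, b=Δ3−h3·(2M3+M4)/6=-65/66
seg 4: a=-5, c=M4/2=1387/308, d=(M5−M4)/(6·2)=-1387/1848, b=Δ4−h4·(2M4+M5)/6=-1157/462
t_q=7/4 → seg 1, τ=3/4; S=-5+-460/231·τ+1/77·τ²+16/63·τ³=-7859/1232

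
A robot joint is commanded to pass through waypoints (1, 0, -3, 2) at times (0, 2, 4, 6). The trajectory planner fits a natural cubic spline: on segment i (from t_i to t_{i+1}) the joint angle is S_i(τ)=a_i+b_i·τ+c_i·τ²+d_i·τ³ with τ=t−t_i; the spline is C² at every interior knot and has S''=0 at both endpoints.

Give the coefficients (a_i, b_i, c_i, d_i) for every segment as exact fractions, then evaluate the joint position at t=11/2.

Δ: Δ0=-1/2, Δ1=-3/2, Δ2=5/2
row 1: diag=8, rhs=-6; c'=1/4, d'=-3/4
row 2: denom=8−2·1/4=15/2; d'=(24−2·-3/4)/(15/2)=17/5
back: M2=17/5
back: M1=-3/4−1/4·17/5=-8/5
M: M0=0, M1=-8/5, M2=17/5, M3=0
seg 0: a=1, c=M0/2=0, d=(M1−M0)/(6·2)=-2/15, b=Δ0−h0·(2M0+M1)/6=1/30
seg 1: a=0, c=M1/2=-4/5, d=(M2−M1)/(6·2)=5/12, b=Δ1−h1·(2M1+M2)/6=-47/30
seg 2: a=-3, c=M2/2=17/10, d=(M3−M2)/(6·2)=-17/60, b=Δ2−h2·(2M2+M3)/6=7/30
t_q=11/2 → seg 2, τ=3/2; S=-3+7/30·τ+17/10·τ²+-17/60·τ³=7/32

  seg 0: a=1 b=1/30 c=0 d=-2/15
  seg 1: a=0 b=-47/30 c=-4/5 d=5/12
  seg 2: a=-3 b=7/30 c=17/10 d=-17/60
S(11/2) = 7/32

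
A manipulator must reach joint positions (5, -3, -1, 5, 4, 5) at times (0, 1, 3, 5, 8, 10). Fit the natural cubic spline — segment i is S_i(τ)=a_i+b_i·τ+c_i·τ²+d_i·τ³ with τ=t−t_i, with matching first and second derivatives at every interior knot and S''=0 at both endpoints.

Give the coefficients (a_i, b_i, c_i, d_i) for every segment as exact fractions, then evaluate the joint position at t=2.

Δ: Δ0=-8, Δ1=1, Δ2=3, Δ3=-1/3, Δ4=1/2
row 1: diag=6, rhs=54; c'=1/3, d'=9
row 2: denom=8−2·1/3=22/3; d'=(12−2·9)/(22/3)=-9/11
row 3: denom=10−2·3/11=104/11; d'=(-20−2·-9/11)/(104/11)=-101/52
row 4: denom=10−3·33/104=941/104; d'=(5−3·-101/52)/(941/104)=1126/941
back: M4=1126/941
back: M3=-101/52−33/104·1126/941=-2185/941
back: M2=-9/11−3/11·-2185/941=-174/941
back: M1=9−1/3·-174/941=8527/941
M: M0=0, M1=8527/941, M2=-174/941, M3=-2185/941, M4=1126/941, M5=0
seg 0: a=5, c=M0/2=0, d=(M1−M0)/(6·1)=8527/5646, b=Δ0−h0·(2M0+M1)/6=-53695/5646
seg 1: a=-3, c=M1/2=8527/1882, d=(M2−M1)/(6·2)=-8701/11292, b=Δ1−h1·(2M1+M2)/6=-14057/2823
seg 2: a=-1, c=M2/2=-87/941, d=(M3−M2)/(6·2)=-2011/11292, b=Δ2−h2·(2M2+M3)/6=11002/2823
seg 3: a=5, c=M3/2=-2185/1882, d=(M4−M3)/(6·3)=3311/16938, b=Δ3−h3·(2M3+M4)/6=3925/2823
seg 4: a=4, c=M4/2=563/941, d=(M5−M4)/(6·2)=-563/5646, b=Δ4−h4·(2M4+M5)/6=-1681/5646
t_q=2 → seg 1, τ=1; S=-3+-14057/2823·τ+8527/1882·τ²+-8701/11292·τ³=-15881/3764

  seg 0: a=5 b=-53695/5646 c=0 d=8527/5646
  seg 1: a=-3 b=-14057/2823 c=8527/1882 d=-8701/11292
  seg 2: a=-1 b=11002/2823 c=-87/941 d=-2011/11292
  seg 3: a=5 b=3925/2823 c=-2185/1882 d=3311/16938
  seg 4: a=4 b=-1681/5646 c=563/941 d=-563/5646
S(2) = -15881/3764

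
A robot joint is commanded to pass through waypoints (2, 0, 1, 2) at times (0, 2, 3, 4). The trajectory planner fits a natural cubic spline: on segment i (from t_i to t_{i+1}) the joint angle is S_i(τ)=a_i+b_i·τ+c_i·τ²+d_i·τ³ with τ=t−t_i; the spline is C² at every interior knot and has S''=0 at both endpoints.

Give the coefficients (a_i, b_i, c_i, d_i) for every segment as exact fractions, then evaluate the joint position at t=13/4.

  seg 0: a=2 b=-39/23 c=0 d=4/23
  seg 1: a=0 b=9/23 c=24/23 d=-10/23
  seg 2: a=1 b=27/23 c=-6/23 d=2/23
S(13/4) = 941/736

Δ: Δ0=-1, Δ1=1, Δ2=1
row 1: diag=6, rhs=12; c'=1/6, d'=2
row 2: denom=4−1·1/6=23/6; d'=(0−1·2)/(23/6)=-12/23
back: M2=-12/23
back: M1=2−1/6·-12/23=48/23
M: M0=0, M1=48/23, M2=-12/23, M3=0
seg 0: a=2, c=M0/2=0, d=(M1−M0)/(6·2)=4/23, b=Δ0−h0·(2M0+M1)/6=-39/23
seg 1: a=0, c=M1/2=24/23, d=(M2−M1)/(6·1)=-10/23, b=Δ1−h1·(2M1+M2)/6=9/23
seg 2: a=1, c=M2/2=-6/23, d=(M3−M2)/(6·1)=2/23, b=Δ2−h2·(2M2+M3)/6=27/23
t_q=13/4 → seg 2, τ=1/4; S=1+27/23·τ+-6/23·τ²+2/23·τ³=941/736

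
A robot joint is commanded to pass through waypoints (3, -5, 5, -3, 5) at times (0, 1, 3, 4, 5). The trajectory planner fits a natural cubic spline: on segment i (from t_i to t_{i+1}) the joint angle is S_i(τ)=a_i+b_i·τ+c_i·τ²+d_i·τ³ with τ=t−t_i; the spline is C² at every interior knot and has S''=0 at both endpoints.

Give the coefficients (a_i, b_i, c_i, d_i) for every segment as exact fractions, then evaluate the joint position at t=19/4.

  seg 0: a=3 b=-1411/122 c=0 d=435/122
  seg 1: a=-5 b=-53/61 c=1305/122 d=-947/244
  seg 2: a=5 b=-284/61 c=-768/61 d=564/61
  seg 3: a=-3 b=-128/61 c=924/61 d=-308/61
S(19/4) = 1773/976

Δ: Δ0=-8, Δ1=5, Δ2=-8, Δ3=8
row 1: diag=6, rhs=78; c'=1/3, d'=13
row 2: denom=6−2·1/3=16/3; d'=(-78−2·13)/(16/3)=-39/2
row 3: denom=4−1·3/16=61/16; d'=(96−1·-39/2)/(61/16)=1848/61
back: M3=1848/61
back: M2=-39/2−3/16·1848/61=-1536/61
back: M1=13−1/3·-1536/61=1305/61
M: M0=0, M1=1305/61, M2=-1536/61, M3=1848/61, M4=0
seg 0: a=3, c=M0/2=0, d=(M1−M0)/(6·1)=435/122, b=Δ0−h0·(2M0+M1)/6=-1411/122
seg 1: a=-5, c=M1/2=1305/122, d=(M2−M1)/(6·2)=-947/244, b=Δ1−h1·(2M1+M2)/6=-53/61
seg 2: a=5, c=M2/2=-768/61, d=(M3−M2)/(6·1)=564/61, b=Δ2−h2·(2M2+M3)/6=-284/61
seg 3: a=-3, c=M3/2=924/61, d=(M4−M3)/(6·1)=-308/61, b=Δ3−h3·(2M3+M4)/6=-128/61
t_q=19/4 → seg 3, τ=3/4; S=-3+-128/61·τ+924/61·τ²+-308/61·τ³=1773/976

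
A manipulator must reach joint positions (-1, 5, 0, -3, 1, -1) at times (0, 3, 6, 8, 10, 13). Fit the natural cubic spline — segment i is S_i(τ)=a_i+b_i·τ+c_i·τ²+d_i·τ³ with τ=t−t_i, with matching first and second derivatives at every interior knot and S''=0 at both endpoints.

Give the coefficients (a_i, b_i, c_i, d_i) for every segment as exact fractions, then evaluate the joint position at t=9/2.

  seg 0: a=-1 b=645/221 c=0 d=-203/1989
  seg 1: a=5 b=36/221 c=-203/221 d=614/5967
  seg 2: a=0 b=-568/221 c=5/663 d=1399/5304
  seg 3: a=-3 b=829/1326 c=4217/2652 d=-399/884
  seg 4: a=1 b=2081/1326 c=-2965/2652 d=2965/23868
S(9/2) = 779/221

Δ: Δ0=2, Δ1=-5/3, Δ2=-3/2, Δ3=2, Δ4=-2/3
row 1: diag=12, rhs=-22; c'=1/4, d'=-11/6
row 2: denom=10−3·1/4=37/4; d'=(1−3·-11/6)/(37/4)=26/37
row 3: denom=8−2·8/37=280/37; d'=(21−2·26/37)/(280/37)=145/56
row 4: denom=10−2·37/140=663/70; d'=(-16−2·145/56)/(663/70)=-2965/1326
back: M4=-2965/1326
back: M3=145/56−37/140·-2965/1326=4217/1326
back: M2=26/37−8/37·4217/1326=10/663
back: M1=-11/6−1/4·10/663=-406/221
M: M0=0, M1=-406/221, M2=10/663, M3=4217/1326, M4=-2965/1326, M5=0
seg 0: a=-1, c=M0/2=0, d=(M1−M0)/(6·3)=-203/1989, b=Δ0−h0·(2M0+M1)/6=645/221
seg 1: a=5, c=M1/2=-203/221, d=(M2−M1)/(6·3)=614/5967, b=Δ1−h1·(2M1+M2)/6=36/221
seg 2: a=0, c=M2/2=5/663, d=(M3−M2)/(6·2)=1399/5304, b=Δ2−h2·(2M2+M3)/6=-568/221
seg 3: a=-3, c=M3/2=4217/2652, d=(M4−M3)/(6·2)=-399/884, b=Δ3−h3·(2M3+M4)/6=829/1326
seg 4: a=1, c=M4/2=-2965/2652, d=(M5−M4)/(6·3)=2965/23868, b=Δ4−h4·(2M4+M5)/6=2081/1326
t_q=9/2 → seg 1, τ=3/2; S=5+36/221·τ+-203/221·τ²+614/5967·τ³=779/221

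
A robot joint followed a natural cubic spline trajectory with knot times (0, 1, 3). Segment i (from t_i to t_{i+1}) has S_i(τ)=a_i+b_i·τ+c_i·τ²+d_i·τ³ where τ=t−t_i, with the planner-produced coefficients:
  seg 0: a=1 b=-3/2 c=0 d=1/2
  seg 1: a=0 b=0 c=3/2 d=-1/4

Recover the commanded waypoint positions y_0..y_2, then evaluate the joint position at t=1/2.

y_0=1 y_1=0 y_2=4
S(1/2) = 5/16

y_0 = S_0(0) = a_0 = 1
y_1 = S_1(0) = a_1 = 0
y_2 = S_1(2) = 4
t_q=1/2 is in segment 0 (τ=1/2); S_0(τ)=5/16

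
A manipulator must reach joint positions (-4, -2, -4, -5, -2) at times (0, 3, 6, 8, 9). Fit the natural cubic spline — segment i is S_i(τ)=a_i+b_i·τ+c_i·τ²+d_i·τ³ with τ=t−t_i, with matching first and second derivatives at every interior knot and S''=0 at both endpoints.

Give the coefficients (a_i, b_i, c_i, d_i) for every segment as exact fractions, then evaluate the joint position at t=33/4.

  seg 0: a=-4 b=97/103 c=0 d=-85/2781
  seg 1: a=-2 b=12/103 c=-85/309 d=13/2781
  seg 2: a=-4 b=-145/103 c=-24/103 d=283/824
  seg 3: a=-5 b=367/206 c=753/412 d=-251/412
S(33/4) = -117335/26368

Δ: Δ0=2/3, Δ1=-2/3, Δ2=-1/2, Δ3=3
row 1: diag=12, rhs=-8; c'=1/4, d'=-2/3
row 2: denom=10−3·1/4=37/4; d'=(1−3·-2/3)/(37/4)=12/37
row 3: denom=6−2·8/37=206/37; d'=(21−2·12/37)/(206/37)=753/206
back: M3=753/206
back: M2=12/37−8/37·753/206=-48/103
back: M1=-2/3−1/4·-48/103=-170/309
M: M0=0, M1=-170/309, M2=-48/103, M3=753/206, M4=0
seg 0: a=-4, c=M0/2=0, d=(M1−M0)/(6·3)=-85/2781, b=Δ0−h0·(2M0+M1)/6=97/103
seg 1: a=-2, c=M1/2=-85/309, d=(M2−M1)/(6·3)=13/2781, b=Δ1−h1·(2M1+M2)/6=12/103
seg 2: a=-4, c=M2/2=-24/103, d=(M3−M2)/(6·2)=283/824, b=Δ2−h2·(2M2+M3)/6=-145/103
seg 3: a=-5, c=M3/2=753/412, d=(M4−M3)/(6·1)=-251/412, b=Δ3−h3·(2M3+M4)/6=367/206
t_q=33/4 → seg 3, τ=1/4; S=-5+367/206·τ+753/412·τ²+-251/412·τ³=-117335/26368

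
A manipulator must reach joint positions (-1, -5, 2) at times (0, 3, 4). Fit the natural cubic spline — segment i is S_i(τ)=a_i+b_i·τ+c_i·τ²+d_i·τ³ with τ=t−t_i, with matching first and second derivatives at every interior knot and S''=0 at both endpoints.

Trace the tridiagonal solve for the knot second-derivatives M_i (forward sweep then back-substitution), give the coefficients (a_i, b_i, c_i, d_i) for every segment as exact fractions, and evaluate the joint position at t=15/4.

  seg 0: a=-1 b=-107/24 c=0 d=25/72
  seg 1: a=-5 b=59/12 c=25/8 d=-25/24
S(15/4) = 3/512

Δ: Δ0=-4/3, Δ1=7
row 1: diag=8, rhs=50; c'=1/8, d'=25/4
back: M1=25/4
M: M0=0, M1=25/4, M2=0
seg 0: a=-1, c=M0/2=0, d=(M1−M0)/(6·3)=25/72, b=Δ0−h0·(2M0+M1)/6=-107/24
seg 1: a=-5, c=M1/2=25/8, d=(M2−M1)/(6·1)=-25/24, b=Δ1−h1·(2M1+M2)/6=59/12
t_q=15/4 → seg 1, τ=3/4; S=-5+59/12·τ+25/8·τ²+-25/24·τ³=3/512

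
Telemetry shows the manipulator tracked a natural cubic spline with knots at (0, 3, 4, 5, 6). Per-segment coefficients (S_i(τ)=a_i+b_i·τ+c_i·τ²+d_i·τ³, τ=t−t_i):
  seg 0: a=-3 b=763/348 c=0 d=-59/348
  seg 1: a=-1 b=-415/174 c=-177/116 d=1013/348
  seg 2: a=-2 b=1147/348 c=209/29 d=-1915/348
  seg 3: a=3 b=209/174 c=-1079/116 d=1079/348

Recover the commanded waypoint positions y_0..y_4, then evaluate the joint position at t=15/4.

y_0=-3 y_1=-1 y_2=-2 y_3=3 y_4=-2
S(15/4) = -17959/7424

y_0 = S_0(0) = a_0 = -3
y_1 = S_1(0) = a_1 = -1
y_2 = S_2(0) = a_2 = -2
y_3 = S_3(0) = a_3 = 3
y_4 = S_3(1) = -2
t_q=15/4 is in segment 1 (τ=3/4); S_1(τ)=-17959/7424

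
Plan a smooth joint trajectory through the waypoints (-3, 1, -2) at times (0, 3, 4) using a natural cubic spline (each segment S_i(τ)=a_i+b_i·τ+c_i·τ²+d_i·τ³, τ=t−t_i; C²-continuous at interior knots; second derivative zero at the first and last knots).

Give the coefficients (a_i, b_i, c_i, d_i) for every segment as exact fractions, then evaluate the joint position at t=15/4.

  seg 0: a=-3 b=71/24 c=0 d=-13/72
  seg 1: a=1 b=-23/12 c=-13/8 d=13/24
S(15/4) = -575/512

Δ: Δ0=4/3, Δ1=-3
row 1: diag=8, rhs=-26; c'=1/8, d'=-13/4
back: M1=-13/4
M: M0=0, M1=-13/4, M2=0
seg 0: a=-3, c=M0/2=0, d=(M1−M0)/(6·3)=-13/72, b=Δ0−h0·(2M0+M1)/6=71/24
seg 1: a=1, c=M1/2=-13/8, d=(M2−M1)/(6·1)=13/24, b=Δ1−h1·(2M1+M2)/6=-23/12
t_q=15/4 → seg 1, τ=3/4; S=1+-23/12·τ+-13/8·τ²+13/24·τ³=-575/512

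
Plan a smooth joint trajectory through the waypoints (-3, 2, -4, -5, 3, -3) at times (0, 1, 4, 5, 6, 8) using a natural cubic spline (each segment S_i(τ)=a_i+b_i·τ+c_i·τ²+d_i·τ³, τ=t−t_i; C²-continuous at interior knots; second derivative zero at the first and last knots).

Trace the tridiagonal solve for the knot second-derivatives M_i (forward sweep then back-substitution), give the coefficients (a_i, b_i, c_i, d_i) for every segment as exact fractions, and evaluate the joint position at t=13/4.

Δ: Δ0=5, Δ1=-2, Δ2=-1, Δ3=8, Δ4=-3
row 1: diag=8, rhs=-42; c'=3/8, d'=-21/4
row 2: denom=8−3·3/8=55/8; d'=(6−3·-21/4)/(55/8)=174/55
row 3: denom=4−1·8/55=212/55; d'=(54−1·174/55)/(212/55)=699/53
row 4: denom=6−1·55/212=1217/212; d'=(-66−1·699/53)/(1217/212)=-16788/1217
back: M4=-16788/1217
back: M3=699/53−55/212·-16788/1217=20406/1217
back: M2=174/55−8/55·20406/1217=882/1217
back: M1=-21/4−3/8·882/1217=-6720/1217
M: M0=0, M1=-6720/1217, M2=882/1217, M3=20406/1217, M4=-16788/1217, M5=0
seg 0: a=-3, c=M0/2=0, d=(M1−M0)/(6·1)=-1120/1217, b=Δ0−h0·(2M0+M1)/6=7205/1217
seg 1: a=2, c=M1/2=-3360/1217, d=(M2−M1)/(6·3)=1267/3651, b=Δ1−h1·(2M1+M2)/6=3845/1217
seg 2: a=-4, c=M2/2=441/1217, d=(M3−M2)/(6·1)=3254/1217, b=Δ2−h2·(2M2+M3)/6=-4912/1217
seg 3: a=-5, c=M3/2=10203/1217, d=(M4−M3)/(6·1)=-6199/1217, b=Δ3−h3·(2M3+M4)/6=5732/1217
seg 4: a=3, c=M4/2=-8394/1217, d=(M5−M4)/(6·2)=1399/1217, b=Δ4−h4·(2M4+M5)/6=7541/1217
t_q=13/4 → seg 1, τ=9/4; S=2+3845/1217·τ+-3360/1217·τ²+1267/3651·τ³=-71303/77888

  seg 0: a=-3 b=7205/1217 c=0 d=-1120/1217
  seg 1: a=2 b=3845/1217 c=-3360/1217 d=1267/3651
  seg 2: a=-4 b=-4912/1217 c=441/1217 d=3254/1217
  seg 3: a=-5 b=5732/1217 c=10203/1217 d=-6199/1217
  seg 4: a=3 b=7541/1217 c=-8394/1217 d=1399/1217
S(13/4) = -71303/77888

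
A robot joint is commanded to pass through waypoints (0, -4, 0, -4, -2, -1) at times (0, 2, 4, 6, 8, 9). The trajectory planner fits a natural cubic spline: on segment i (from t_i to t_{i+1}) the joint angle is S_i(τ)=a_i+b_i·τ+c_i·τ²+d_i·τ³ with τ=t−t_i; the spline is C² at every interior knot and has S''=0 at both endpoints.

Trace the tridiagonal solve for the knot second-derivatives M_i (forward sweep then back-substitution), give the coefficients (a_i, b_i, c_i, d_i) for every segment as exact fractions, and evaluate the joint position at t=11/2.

  seg 0: a=0 b=-523/153 c=0 d=217/612
  seg 1: a=-4 b=128/153 c=217/102 d=-473/612
  seg 2: a=0 b=11/153 c=-128/51 d=451/612
  seg 3: a=-4 b=-172/153 c=65/34 d=-65/153
  seg 4: a=-2 b=218/153 c=-65/102 d=65/306
S(11/2) = -293/96

Δ: Δ0=-2, Δ1=2, Δ2=-2, Δ3=1, Δ4=1
row 1: diag=8, rhs=24; c'=1/4, d'=3
row 2: denom=8−2·1/4=15/2; d'=(-24−2·3)/(15/2)=-4
row 3: denom=8−2·4/15=112/15; d'=(18−2·-4)/(112/15)=195/56
row 4: denom=6−2·15/56=153/28; d'=(0−2·195/56)/(153/28)=-65/51
back: M4=-65/51
back: M3=195/56−15/56·-65/51=65/17
back: M2=-4−4/15·65/17=-256/51
back: M1=3−1/4·-256/51=217/51
M: M0=0, M1=217/51, M2=-256/51, M3=65/17, M4=-65/51, M5=0
seg 0: a=0, c=M0/2=0, d=(M1−M0)/(6·2)=217/612, b=Δ0−h0·(2M0+M1)/6=-523/153
seg 1: a=-4, c=M1/2=217/102, d=(M2−M1)/(6·2)=-473/612, b=Δ1−h1·(2M1+M2)/6=128/153
seg 2: a=0, c=M2/2=-128/51, d=(M3−M2)/(6·2)=451/612, b=Δ2−h2·(2M2+M3)/6=11/153
seg 3: a=-4, c=M3/2=65/34, d=(M4−M3)/(6·2)=-65/153, b=Δ3−h3·(2M3+M4)/6=-172/153
seg 4: a=-2, c=M4/2=-65/102, d=(M5−M4)/(6·1)=65/306, b=Δ4−h4·(2M4+M5)/6=218/153
t_q=11/2 → seg 2, τ=3/2; S=0+11/153·τ+-128/51·τ²+451/612·τ³=-293/96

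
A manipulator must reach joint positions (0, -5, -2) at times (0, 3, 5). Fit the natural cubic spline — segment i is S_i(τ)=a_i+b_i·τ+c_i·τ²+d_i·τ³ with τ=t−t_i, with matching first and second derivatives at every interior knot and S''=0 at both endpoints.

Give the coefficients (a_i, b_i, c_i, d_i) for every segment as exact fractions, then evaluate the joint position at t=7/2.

Δ: Δ0=-5/3, Δ1=3/2
row 1: diag=10, rhs=19; c'=1/5, d'=19/10
back: M1=19/10
M: M0=0, M1=19/10, M2=0
seg 0: a=0, c=M0/2=0, d=(M1−M0)/(6·3)=19/180, b=Δ0−h0·(2M0+M1)/6=-157/60
seg 1: a=-5, c=M1/2=19/20, d=(M2−M1)/(6·2)=-19/120, b=Δ1−h1·(2M1+M2)/6=7/30
t_q=7/2 → seg 1, τ=1/2; S=-5+7/30·τ+19/20·τ²+-19/120·τ³=-1493/320

  seg 0: a=0 b=-157/60 c=0 d=19/180
  seg 1: a=-5 b=7/30 c=19/20 d=-19/120
S(7/2) = -1493/320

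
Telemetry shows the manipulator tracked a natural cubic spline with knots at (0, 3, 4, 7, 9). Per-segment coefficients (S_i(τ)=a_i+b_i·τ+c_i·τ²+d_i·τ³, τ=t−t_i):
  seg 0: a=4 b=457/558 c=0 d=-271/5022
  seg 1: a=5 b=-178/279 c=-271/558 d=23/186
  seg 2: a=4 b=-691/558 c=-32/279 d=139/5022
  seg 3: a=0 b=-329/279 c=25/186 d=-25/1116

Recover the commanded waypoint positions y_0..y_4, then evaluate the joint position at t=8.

y_0 = S_0(0) = a_0 = 4
y_1 = S_1(0) = a_1 = 5
y_2 = S_2(0) = a_2 = 4
y_3 = S_3(0) = a_3 = 0
y_4 = S_3(2) = -2
t_q=8 is in segment 3 (τ=1); S_3(τ)=-397/372

y_0=4 y_1=5 y_2=4 y_3=0 y_4=-2
S(8) = -397/372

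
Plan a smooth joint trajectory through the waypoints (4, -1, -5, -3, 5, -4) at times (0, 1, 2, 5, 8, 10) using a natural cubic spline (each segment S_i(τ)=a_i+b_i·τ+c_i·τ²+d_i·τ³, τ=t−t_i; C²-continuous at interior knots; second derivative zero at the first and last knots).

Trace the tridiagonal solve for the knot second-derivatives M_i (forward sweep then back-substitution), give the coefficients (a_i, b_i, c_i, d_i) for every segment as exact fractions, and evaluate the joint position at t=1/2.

Δ: Δ0=-5, Δ1=-4, Δ2=2/3, Δ3=8/3, Δ4=-9/2
row 1: diag=4, rhs=6; c'=1/4, d'=3/2
row 2: denom=8−1·1/4=31/4; d'=(28−1·3/2)/(31/4)=106/31
row 3: denom=12−3·12/31=336/31; d'=(12−3·106/31)/(336/31)=9/56
row 4: denom=10−3·31/112=1027/112; d'=(-43−3·9/56)/(1027/112)=-4870/1027
back: M4=-4870/1027
back: M3=9/56−31/112·-4870/1027=1513/1027
back: M2=106/31−12/31·1513/1027=2926/1027
back: M1=3/2−1/4·2926/1027=809/1027
M: M0=0, M1=809/1027, M2=2926/1027, M3=1513/1027, M4=-4870/1027, M5=0
seg 0: a=4, c=M0/2=0, d=(M1−M0)/(6·1)=809/6162, b=Δ0−h0·(2M0+M1)/6=-31619/6162
seg 1: a=-1, c=M1/2=809/2054, d=(M2−M1)/(6·1)=2117/6162, b=Δ1−h1·(2M1+M2)/6=-14596/3081
seg 2: a=-5, c=M2/2=1463/1027, d=(M3−M2)/(6·3)=-157/2054, b=Δ2−h2·(2M2+M3)/6=-17987/6162
seg 3: a=-3, c=M3/2=1513/2054, d=(M4−M3)/(6·3)=-491/1422, b=Δ3−h3·(2M3+M4)/6=10982/3081
seg 4: a=5, c=M4/2=-2435/1027, d=(M5−M4)/(6·2)=2435/6162, b=Δ4−h4·(2M4+M5)/6=-8249/6162
t_q=1/2 → seg 0, τ=1/2; S=4+-31619/6162·τ+0·τ²+809/6162·τ³=23839/16432

  seg 0: a=4 b=-31619/6162 c=0 d=809/6162
  seg 1: a=-1 b=-14596/3081 c=809/2054 d=2117/6162
  seg 2: a=-5 b=-17987/6162 c=1463/1027 d=-157/2054
  seg 3: a=-3 b=10982/3081 c=1513/2054 d=-491/1422
  seg 4: a=5 b=-8249/6162 c=-2435/1027 d=2435/6162
S(1/2) = 23839/16432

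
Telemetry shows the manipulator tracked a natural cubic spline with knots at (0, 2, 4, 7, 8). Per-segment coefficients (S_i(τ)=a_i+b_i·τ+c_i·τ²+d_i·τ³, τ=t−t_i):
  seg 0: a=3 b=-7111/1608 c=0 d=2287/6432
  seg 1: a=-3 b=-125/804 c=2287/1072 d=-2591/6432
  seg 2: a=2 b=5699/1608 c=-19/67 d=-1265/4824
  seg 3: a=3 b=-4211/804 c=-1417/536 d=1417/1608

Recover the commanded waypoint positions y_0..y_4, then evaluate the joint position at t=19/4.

y_0=3 y_1=-3 y_2=2 y_3=3 y_4=-4
S(19/4) = 150525/34304

y_0 = S_0(0) = a_0 = 3
y_1 = S_1(0) = a_1 = -3
y_2 = S_2(0) = a_2 = 2
y_3 = S_3(0) = a_3 = 3
y_4 = S_3(1) = -4
t_q=19/4 is in segment 2 (τ=3/4); S_2(τ)=150525/34304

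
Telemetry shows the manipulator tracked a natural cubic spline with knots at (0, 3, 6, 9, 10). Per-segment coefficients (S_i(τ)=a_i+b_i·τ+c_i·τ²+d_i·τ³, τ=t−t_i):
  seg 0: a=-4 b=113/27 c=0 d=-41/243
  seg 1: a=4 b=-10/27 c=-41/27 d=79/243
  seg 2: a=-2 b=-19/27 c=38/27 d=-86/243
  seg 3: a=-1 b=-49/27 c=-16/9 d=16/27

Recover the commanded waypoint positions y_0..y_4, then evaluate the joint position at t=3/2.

y_0 = S_0(0) = a_0 = -4
y_1 = S_1(0) = a_1 = 4
y_2 = S_2(0) = a_2 = -2
y_3 = S_3(0) = a_3 = -1
y_4 = S_3(1) = -4
t_q=3/2 is in segment 0 (τ=3/2); S_0(τ)=41/24

y_0=-4 y_1=4 y_2=-2 y_3=-1 y_4=-4
S(3/2) = 41/24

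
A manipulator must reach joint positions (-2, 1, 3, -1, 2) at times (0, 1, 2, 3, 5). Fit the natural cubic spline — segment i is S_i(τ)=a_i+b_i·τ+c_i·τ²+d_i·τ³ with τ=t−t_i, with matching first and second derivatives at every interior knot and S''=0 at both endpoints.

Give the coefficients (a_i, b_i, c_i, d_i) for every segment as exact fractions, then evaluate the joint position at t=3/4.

Δ: Δ0=3, Δ1=2, Δ2=-4, Δ3=3/2
row 1: diag=4, rhs=-6; c'=1/4, d'=-3/2
row 2: denom=4−1·1/4=15/4; d'=(-36−1·-3/2)/(15/4)=-46/5
row 3: denom=6−1·4/15=86/15; d'=(33−1·-46/5)/(86/15)=633/86
back: M3=633/86
back: M2=-46/5−4/15·633/86=-480/43
back: M1=-3/2−1/4·-480/43=111/86
M: M0=0, M1=111/86, M2=-480/43, M3=633/86, M4=0
seg 0: a=-2, c=M0/2=0, d=(M1−M0)/(6·1)=37/172, b=Δ0−h0·(2M0+M1)/6=479/172
seg 1: a=1, c=M1/2=111/172, d=(M2−M1)/(6·1)=-357/172, b=Δ1−h1·(2M1+M2)/6=295/86
seg 2: a=3, c=M2/2=-240/43, d=(M3−M2)/(6·1)=531/172, b=Δ2−h2·(2M2+M3)/6=-259/172
seg 3: a=-1, c=M3/2=633/172, d=(M4−M3)/(6·2)=-211/344, b=Δ3−h3·(2M3+M4)/6=-293/86
t_q=3/4 → seg 0, τ=3/4; S=-2+479/172·τ+0·τ²+37/172·τ³=1975/11008

  seg 0: a=-2 b=479/172 c=0 d=37/172
  seg 1: a=1 b=295/86 c=111/172 d=-357/172
  seg 2: a=3 b=-259/172 c=-240/43 d=531/172
  seg 3: a=-1 b=-293/86 c=633/172 d=-211/344
S(3/4) = 1975/11008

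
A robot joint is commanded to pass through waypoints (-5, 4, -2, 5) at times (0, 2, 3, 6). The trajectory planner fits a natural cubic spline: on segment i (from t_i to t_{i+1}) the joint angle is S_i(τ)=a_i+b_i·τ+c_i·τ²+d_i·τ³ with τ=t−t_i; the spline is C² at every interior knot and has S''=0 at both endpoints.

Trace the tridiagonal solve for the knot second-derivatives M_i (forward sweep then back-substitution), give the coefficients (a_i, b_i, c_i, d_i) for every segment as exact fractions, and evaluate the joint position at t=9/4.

  seg 0: a=-5 b=2377/282 c=0 d=-277/282
  seg 1: a=4 b=-947/282 c=-277/47 d=917/282
  seg 2: a=-2 b=-760/141 c=363/94 d=-121/282
S(9/4) = 17103/6016

Δ: Δ0=9/2, Δ1=-6, Δ2=7/3
row 1: diag=6, rhs=-63; c'=1/6, d'=-21/2
row 2: denom=8−1·1/6=47/6; d'=(50−1·-21/2)/(47/6)=363/47
back: M2=363/47
back: M1=-21/2−1/6·363/47=-554/47
M: M0=0, M1=-554/47, M2=363/47, M3=0
seg 0: a=-5, c=M0/2=0, d=(M1−M0)/(6·2)=-277/282, b=Δ0−h0·(2M0+M1)/6=2377/282
seg 1: a=4, c=M1/2=-277/47, d=(M2−M1)/(6·1)=917/282, b=Δ1−h1·(2M1+M2)/6=-947/282
seg 2: a=-2, c=M2/2=363/94, d=(M3−M2)/(6·3)=-121/282, b=Δ2−h2·(2M2+M3)/6=-760/141
t_q=9/4 → seg 1, τ=1/4; S=4+-947/282·τ+-277/47·τ²+917/282·τ³=17103/6016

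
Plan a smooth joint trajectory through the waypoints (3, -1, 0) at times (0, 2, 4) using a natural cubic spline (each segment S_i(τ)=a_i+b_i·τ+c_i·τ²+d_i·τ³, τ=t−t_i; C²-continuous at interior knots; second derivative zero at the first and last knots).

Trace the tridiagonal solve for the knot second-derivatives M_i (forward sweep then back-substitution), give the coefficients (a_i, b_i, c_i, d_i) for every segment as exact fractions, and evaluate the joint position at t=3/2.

Δ: Δ0=-2, Δ1=1/2
row 1: diag=8, rhs=15; c'=1/4, d'=15/8
back: M1=15/8
M: M0=0, M1=15/8, M2=0
seg 0: a=3, c=M0/2=0, d=(M1−M0)/(6·2)=5/32, b=Δ0−h0·(2M0+M1)/6=-21/8
seg 1: a=-1, c=M1/2=15/16, d=(M2−M1)/(6·2)=-5/32, b=Δ1−h1·(2M1+M2)/6=-3/4
t_q=3/2 → seg 0, τ=3/2; S=3+-21/8·τ+0·τ²+5/32·τ³=-105/256

  seg 0: a=3 b=-21/8 c=0 d=5/32
  seg 1: a=-1 b=-3/4 c=15/16 d=-5/32
S(3/2) = -105/256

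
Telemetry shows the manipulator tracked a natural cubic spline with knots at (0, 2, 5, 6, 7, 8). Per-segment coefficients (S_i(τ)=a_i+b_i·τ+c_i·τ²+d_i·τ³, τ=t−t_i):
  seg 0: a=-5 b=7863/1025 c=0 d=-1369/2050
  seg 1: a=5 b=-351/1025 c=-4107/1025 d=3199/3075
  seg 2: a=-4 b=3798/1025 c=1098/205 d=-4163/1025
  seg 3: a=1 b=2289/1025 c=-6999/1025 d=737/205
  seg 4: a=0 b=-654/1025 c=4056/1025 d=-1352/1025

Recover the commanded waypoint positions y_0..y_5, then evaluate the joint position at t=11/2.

y_0=-5 y_1=5 y_2=-4 y_3=1 y_4=0 y_5=2
S(11/2) = -10791/8200

y_0 = S_0(0) = a_0 = -5
y_1 = S_1(0) = a_1 = 5
y_2 = S_2(0) = a_2 = -4
y_3 = S_3(0) = a_3 = 1
y_4 = S_4(0) = a_4 = 0
y_5 = S_4(1) = 2
t_q=11/2 is in segment 2 (τ=1/2); S_2(τ)=-10791/8200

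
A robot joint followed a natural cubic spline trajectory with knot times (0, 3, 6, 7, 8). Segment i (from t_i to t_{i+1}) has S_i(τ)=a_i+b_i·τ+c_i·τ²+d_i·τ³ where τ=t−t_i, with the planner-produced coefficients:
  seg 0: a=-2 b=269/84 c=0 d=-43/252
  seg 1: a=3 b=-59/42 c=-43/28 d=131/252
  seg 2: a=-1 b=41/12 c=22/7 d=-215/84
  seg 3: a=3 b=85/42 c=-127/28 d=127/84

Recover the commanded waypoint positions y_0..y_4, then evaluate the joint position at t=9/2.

y_0 = S_0(0) = a_0 = -2
y_1 = S_1(0) = a_1 = 3
y_2 = S_2(0) = a_2 = -1
y_3 = S_3(0) = a_3 = 3
y_4 = S_3(1) = 2
t_q=9/2 is in segment 1 (τ=3/2); S_1(τ)=-181/224

y_0=-2 y_1=3 y_2=-1 y_3=3 y_4=2
S(9/2) = -181/224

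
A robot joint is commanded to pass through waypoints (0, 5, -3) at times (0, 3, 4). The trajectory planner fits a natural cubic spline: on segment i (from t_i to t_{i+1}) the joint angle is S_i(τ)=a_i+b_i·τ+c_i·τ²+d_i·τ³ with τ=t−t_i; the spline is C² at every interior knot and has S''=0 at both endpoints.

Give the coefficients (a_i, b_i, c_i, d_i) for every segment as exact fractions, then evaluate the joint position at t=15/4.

Δ: Δ0=5/3, Δ1=-8
row 1: diag=8, rhs=-58; c'=1/8, d'=-29/4
back: M1=-29/4
M: M0=0, M1=-29/4, M2=0
seg 0: a=0, c=M0/2=0, d=(M1−M0)/(6·3)=-29/72, b=Δ0−h0·(2M0+M1)/6=127/24
seg 1: a=5, c=M1/2=-29/8, d=(M2−M1)/(6·1)=29/24, b=Δ1−h1·(2M1+M2)/6=-67/12
t_q=15/4 → seg 1, τ=3/4; S=5+-67/12·τ+-29/8·τ²+29/24·τ³=-367/512

  seg 0: a=0 b=127/24 c=0 d=-29/72
  seg 1: a=5 b=-67/12 c=-29/8 d=29/24
S(15/4) = -367/512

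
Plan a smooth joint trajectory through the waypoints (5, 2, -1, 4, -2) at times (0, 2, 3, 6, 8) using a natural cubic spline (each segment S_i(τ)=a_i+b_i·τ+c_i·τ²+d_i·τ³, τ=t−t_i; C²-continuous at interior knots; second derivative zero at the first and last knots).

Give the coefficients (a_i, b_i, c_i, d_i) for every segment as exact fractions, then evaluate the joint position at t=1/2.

Δ: Δ0=-3/2, Δ1=-3, Δ2=5/3, Δ3=-3
row 1: diag=6, rhs=-9; c'=1/6, d'=-3/2
row 2: denom=8−1·1/6=47/6; d'=(28−1·-3/2)/(47/6)=177/47
row 3: denom=10−3·18/47=416/47; d'=(-28−3·177/47)/(416/47)=-1847/416
back: M3=-1847/416
back: M2=177/47−18/47·-1847/416=1137/208
back: M1=-3/2−1/6·1137/208=-1003/416
M: M0=0, M1=-1003/416, M2=1137/208, M3=-1847/416, M4=0
seg 0: a=5, c=M0/2=0, d=(M1−M0)/(6·2)=-1003/4992, b=Δ0−h0·(2M0+M1)/6=-869/1248
seg 1: a=2, c=M1/2=-1003/832, d=(M2−M1)/(6·1)=3277/2496, b=Δ1−h1·(2M1+M2)/6=-1939/624
seg 2: a=-1, c=M2/2=1137/416, d=(M3−M2)/(6·3)=-317/576, b=Δ2−h2·(2M2+M3)/6=-3943/2496
seg 3: a=4, c=M3/2=-1847/832, d=(M4−M3)/(6·2)=1847/4992, b=Δ3−h3·(2M3+M4)/6=-25/624
t_q=1/2 → seg 0, τ=1/2; S=5+-869/1248·τ+0·τ²+-1003/4992·τ³=61591/13312

  seg 0: a=5 b=-869/1248 c=0 d=-1003/4992
  seg 1: a=2 b=-1939/624 c=-1003/832 d=3277/2496
  seg 2: a=-1 b=-3943/2496 c=1137/416 d=-317/576
  seg 3: a=4 b=-25/624 c=-1847/832 d=1847/4992
S(1/2) = 61591/13312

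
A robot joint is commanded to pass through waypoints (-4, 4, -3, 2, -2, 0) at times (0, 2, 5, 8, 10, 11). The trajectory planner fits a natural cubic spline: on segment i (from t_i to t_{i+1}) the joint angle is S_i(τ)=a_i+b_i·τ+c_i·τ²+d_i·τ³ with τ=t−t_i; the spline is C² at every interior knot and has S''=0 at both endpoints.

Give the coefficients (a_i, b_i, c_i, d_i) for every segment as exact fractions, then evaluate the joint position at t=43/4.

  seg 0: a=-4 b=8104/1419 c=0 d=-607/1419
  seg 1: a=4 b=820/1419 c=-1214/473 d=755/1419
  seg 2: a=-3 b=-647/1419 c=1051/473 d=-2149/4257
  seg 3: a=2 b=-1070/1419 c=-1098/473 d=1205/1419
  seg 4: a=-2 b=214/1419 c=1312/473 d=-1312/1419
S(43/4) = -339/473

Δ: Δ0=4, Δ1=-7/3, Δ2=5/3, Δ3=-2, Δ4=2
row 1: diag=10, rhs=-38; c'=3/10, d'=-19/5
row 2: denom=12−3·3/10=111/10; d'=(24−3·-19/5)/(111/10)=118/37
row 3: denom=10−3·10/37=340/37; d'=(-22−3·118/37)/(340/37)=-292/85
row 4: denom=6−2·37/170=473/85; d'=(24−2·-292/85)/(473/85)=2624/473
back: M4=2624/473
back: M3=-292/85−37/170·2624/473=-2196/473
back: M2=118/37−10/37·-2196/473=2102/473
back: M1=-19/5−3/10·2102/473=-2428/473
M: M0=0, M1=-2428/473, M2=2102/473, M3=-2196/473, M4=2624/473, M5=0
seg 0: a=-4, c=M0/2=0, d=(M1−M0)/(6·2)=-607/1419, b=Δ0−h0·(2M0+M1)/6=8104/1419
seg 1: a=4, c=M1/2=-1214/473, d=(M2−M1)/(6·3)=755/1419, b=Δ1−h1·(2M1+M2)/6=820/1419
seg 2: a=-3, c=M2/2=1051/473, d=(M3−M2)/(6·3)=-2149/4257, b=Δ2−h2·(2M2+M3)/6=-647/1419
seg 3: a=2, c=M3/2=-1098/473, d=(M4−M3)/(6·2)=1205/1419, b=Δ3−h3·(2M3+M4)/6=-1070/1419
seg 4: a=-2, c=M4/2=1312/473, d=(M5−M4)/(6·1)=-1312/1419, b=Δ4−h4·(2M4+M5)/6=214/1419
t_q=43/4 → seg 4, τ=3/4; S=-2+214/1419·τ+1312/473·τ²+-1312/1419·τ³=-339/473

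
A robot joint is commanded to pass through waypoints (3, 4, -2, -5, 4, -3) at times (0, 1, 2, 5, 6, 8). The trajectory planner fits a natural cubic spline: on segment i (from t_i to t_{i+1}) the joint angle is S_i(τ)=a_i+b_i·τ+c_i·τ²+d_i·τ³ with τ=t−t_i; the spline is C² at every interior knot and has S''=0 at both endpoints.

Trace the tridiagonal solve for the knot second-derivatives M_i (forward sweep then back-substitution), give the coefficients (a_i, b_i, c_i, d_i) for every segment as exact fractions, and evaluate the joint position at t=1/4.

  seg 0: a=3 b=7025/2482 c=0 d=-4543/2482
  seg 1: a=4 b=-3302/1241 c=-13629/2482 d=5341/2482
  seg 2: a=-2 b=-17839/2482 c=1197/1241 d=2725/7446
  seg 3: a=-5 b=10525/1241 c=10569/2482 d=-9281/2482
  seg 4: a=4 b=14345/2482 c=-8637/1241 d=2879/2482
S(1/4) = 584401/158848

Δ: Δ0=1, Δ1=-6, Δ2=-1, Δ3=9, Δ4=-7/2
row 1: diag=4, rhs=-42; c'=1/4, d'=-21/2
row 2: denom=8−1·1/4=31/4; d'=(30−1·-21/2)/(31/4)=162/31
row 3: denom=8−3·12/31=212/31; d'=(60−3·162/31)/(212/31)=687/106
row 4: denom=6−1·31/212=1241/212; d'=(-75−1·687/106)/(1241/212)=-17274/1241
back: M4=-17274/1241
back: M3=687/106−31/212·-17274/1241=10569/1241
back: M2=162/31−12/31·10569/1241=2394/1241
back: M1=-21/2−1/4·2394/1241=-13629/1241
M: M0=0, M1=-13629/1241, M2=2394/1241, M3=10569/1241, M4=-17274/1241, M5=0
seg 0: a=3, c=M0/2=0, d=(M1−M0)/(6·1)=-4543/2482, b=Δ0−h0·(2M0+M1)/6=7025/2482
seg 1: a=4, c=M1/2=-13629/2482, d=(M2−M1)/(6·1)=5341/2482, b=Δ1−h1·(2M1+M2)/6=-3302/1241
seg 2: a=-2, c=M2/2=1197/1241, d=(M3−M2)/(6·3)=2725/7446, b=Δ2−h2·(2M2+M3)/6=-17839/2482
seg 3: a=-5, c=M3/2=10569/2482, d=(M4−M3)/(6·1)=-9281/2482, b=Δ3−h3·(2M3+M4)/6=10525/1241
seg 4: a=4, c=M4/2=-8637/1241, d=(M5−M4)/(6·2)=2879/2482, b=Δ4−h4·(2M4+M5)/6=14345/2482
t_q=1/4 → seg 0, τ=1/4; S=3+7025/2482·τ+0·τ²+-4543/2482·τ³=584401/158848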